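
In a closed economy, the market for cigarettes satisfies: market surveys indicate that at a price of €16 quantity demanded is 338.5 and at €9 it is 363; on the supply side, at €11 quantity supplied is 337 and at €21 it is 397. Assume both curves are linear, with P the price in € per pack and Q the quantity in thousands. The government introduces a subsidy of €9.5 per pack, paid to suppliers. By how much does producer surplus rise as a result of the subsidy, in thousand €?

Demand slope: (363 − 338.5)/(9 − 16) = -3.5, so Qd = 394.5 − 3.5P.
Supply slope: (397 − 337)/(21 − 11) = 6, so Qs = 6P + 271.
Without the subsidy, 394.5 − 3.5P = 6P + 271 gives 9.5P = 123.5, so P* = €13 and Q* = 349.
With a per-unit subsidy paid to suppliers, each receives P + 9.5 per unit sold, so supply becomes Qs = 6(P + 9.5) + 271.
Solving gives Q = 370 with consumers paying €7 and suppliers receiving €16.5 (the €9.5 wedge).
ΔPS is the trapezoid between Q = 370 and Q = 349 of height €3.5: ½ · (349 + 370) · 3.5 = €1258.25.

Producer surplus rises by €1258.25 thousand.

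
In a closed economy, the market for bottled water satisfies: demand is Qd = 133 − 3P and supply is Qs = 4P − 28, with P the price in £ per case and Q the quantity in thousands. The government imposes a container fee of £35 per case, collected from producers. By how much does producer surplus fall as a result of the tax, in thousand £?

Producer surplus falls by £510 thousand.

Before the tax: set 133 − 3P = 4P − 28 → P* = £23, Q* = 64.
With the tax collected from producers, supply shifts: Qs = 4(P − 35) − 28.
Solving gives Q = 4 with buyers paying £43 and producers receiving £8 (the £35 wedge).
ΔPS is the trapezoid between Q = 4 and Q = 64 of height £15: ½ · (64 + 4) · 15 = £510.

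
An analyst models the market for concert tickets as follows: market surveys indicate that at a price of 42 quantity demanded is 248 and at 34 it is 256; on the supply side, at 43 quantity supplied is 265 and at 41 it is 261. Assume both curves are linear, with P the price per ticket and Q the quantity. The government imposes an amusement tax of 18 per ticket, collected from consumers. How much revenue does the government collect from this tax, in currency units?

Demand slope: (256 − 248)/(34 − 42) = -1, so Qd = 290 − P.
Supply slope: (261 − 265)/(41 − 43) = 2, so Qs = 2P + 179.
Without the tax, 290 − P = 2P + 179 gives 3P = 111, so P* = 37 and Q* = 253.
With the tax collected from consumers, demand (in seller-price terms) shifts: Qd = 290 − (P + 18).
Solving gives Q = 241 with consumers paying 49 and suppliers receiving 31 (the 18 wedge).
Revenue = t · Q = 18 · 241 = 4338.

Tax revenue = 4338.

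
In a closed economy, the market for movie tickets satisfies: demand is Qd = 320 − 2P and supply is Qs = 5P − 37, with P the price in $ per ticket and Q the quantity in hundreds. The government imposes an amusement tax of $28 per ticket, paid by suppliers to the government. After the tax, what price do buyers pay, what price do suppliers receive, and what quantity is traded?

Buyers pay $71; suppliers receive $43; quantity = 178.

Before the tax: set 320 − 2P = 5P − 37 → P* = $51, Q* = 218.
With the tax collected from suppliers, supply shifts: Qs = 5(P − 28) − 37.
Solving gives Q = 178 with buyers paying $71 and suppliers receiving $43 (the $28 wedge).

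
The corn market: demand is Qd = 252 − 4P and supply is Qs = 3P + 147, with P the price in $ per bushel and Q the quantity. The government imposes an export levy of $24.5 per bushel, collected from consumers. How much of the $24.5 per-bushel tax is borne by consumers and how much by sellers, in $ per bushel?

Consumers bear $10.5 per bushel; sellers bear $14 per bushel.

Before the tax: set 252 − 4P = 3P + 147 → P* = $15, Q* = 192.
With the tax collected from consumers, demand (in seller-price terms) shifts: Qd = 252 − 4(P + 24.5).
Solving gives Q = 150 with consumers paying $25.5 and sellers receiving $1 (the $24.5 wedge).
Burden on consumers: $10.5; on sellers: $14. (They sum to $24.5.)
The less price-elastic side of the market bears the larger share of a per-unit tax.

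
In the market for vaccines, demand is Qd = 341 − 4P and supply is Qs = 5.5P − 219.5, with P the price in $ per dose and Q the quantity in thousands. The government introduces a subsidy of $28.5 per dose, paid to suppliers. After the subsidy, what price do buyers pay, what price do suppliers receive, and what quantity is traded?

Buyers pay $42.5; suppliers receive $71; quantity = 171.

Before the subsidy: set 341 − 4P = 5.5P − 219.5 → P* = $59, Q* = 105.
With a per-unit subsidy paid to suppliers, each receives P + 28.5 per unit sold, so supply becomes Qs = 5.5(P + 28.5) − 219.5.
New equilibrium: buyers pay $42.5, suppliers receive $71, Q = 171. (Wedge: Pb − Ps = −28.5.)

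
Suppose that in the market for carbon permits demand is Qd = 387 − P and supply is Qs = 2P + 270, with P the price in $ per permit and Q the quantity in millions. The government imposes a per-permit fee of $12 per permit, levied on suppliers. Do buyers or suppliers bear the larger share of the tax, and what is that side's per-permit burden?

Before the tax: set 387 − P = 2P + 270 → P* = $39, Q* = 348.
With the tax collected from suppliers, supply shifts: Qs = 2(P − 12) + 270.
Solving gives Q = 340 with buyers paying $47 and suppliers receiving $35 (the $12 wedge).
Per-permit burden: buyers $8, suppliers $4.
Buyers take the larger share because demand is less price-elastic here (demand slope 1 vs supply slope 2).
The less price-elastic side of the market bears the larger share of a per-unit tax.

Buyers bear the larger share: $8 per permit.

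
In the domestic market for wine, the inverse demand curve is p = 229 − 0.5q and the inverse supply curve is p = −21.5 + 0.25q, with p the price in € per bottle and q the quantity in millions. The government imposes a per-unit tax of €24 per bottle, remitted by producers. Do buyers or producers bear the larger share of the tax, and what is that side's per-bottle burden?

Buyers bear the larger share: €16 per bottle.

Inverting to q(p) form: qd = 458 − 2p; qs = 4p + 86.
Before the tax: set 458 − 2p = 4p + 86 → p* = €62, q* = 334.
With the tax collected from producers, supply shifts: qs = 4(p − 24) + 86.
New equilibrium: buyers pay €78, producers receive €54, q = 302. (Wedge: pb − ps = 24.)
Per-bottle burden: buyers €16, producers €8.
Buyers take the larger share because demand is less price-elastic here (demand slope 2 vs supply slope 4).
The less price-elastic side of the market bears the larger share of a per-unit tax.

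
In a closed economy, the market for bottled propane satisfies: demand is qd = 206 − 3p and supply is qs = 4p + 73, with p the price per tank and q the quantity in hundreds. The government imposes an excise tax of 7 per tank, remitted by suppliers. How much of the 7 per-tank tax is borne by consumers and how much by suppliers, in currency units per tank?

Before the tax: set 206 − 3p = 4p + 73 → p* = 19, q* = 149.
With the tax collected from suppliers, supply shifts: qs = 4(p − 7) + 73.
Solving gives q = 137 with consumers paying 23 and suppliers receiving 16 (the 7 wedge).
Burden on consumers: 4; on suppliers: 3. (They sum to 7.)
The less price-elastic side of the market bears the larger share of a per-unit tax.

Consumers bear 4 per tank; suppliers bear 3 per tank.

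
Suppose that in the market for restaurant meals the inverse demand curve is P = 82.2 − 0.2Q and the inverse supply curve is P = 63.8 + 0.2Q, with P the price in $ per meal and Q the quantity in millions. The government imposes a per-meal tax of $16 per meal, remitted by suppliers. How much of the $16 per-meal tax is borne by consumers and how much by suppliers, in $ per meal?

Rewrite in direct form: Qd = 411 − 5P and Qs = 5P − 319.
Without the tax, 411 − 5P = 5P − 319 gives 10P = 730, so P* = $73 and Q* = 46.
With the tax collected from suppliers, supply shifts: Qs = 5(P − 16) − 319.
New equilibrium: consumers pay $81, suppliers receive $65, Q = 6. (Wedge: Pb − Ps = 16.)
Burden on consumers: $8; on suppliers: $8. (They sum to $16.)
The less price-elastic side of the market bears the larger share of a per-unit tax.

Consumers bear $8 per meal; suppliers bear $8 per meal.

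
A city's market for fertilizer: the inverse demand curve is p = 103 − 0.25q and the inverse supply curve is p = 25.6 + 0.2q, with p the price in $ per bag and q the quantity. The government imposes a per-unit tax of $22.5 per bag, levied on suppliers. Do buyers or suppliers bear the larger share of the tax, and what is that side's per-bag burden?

Rewrite in direct form: qd = 412 − 4p and qs = 5p − 128.
Before the tax: set 412 − 4p = 5p − 128 → p* = $60, q* = 172.
With the tax collected from suppliers, supply shifts: qs = 5(p − 22.5) − 128.
New equilibrium: buyers pay $72.5, suppliers receive $50, q = 122. (Wedge: pb − ps = 22.5.)
Per-bag burden: buyers $12.5, suppliers $10.
Buyers take the larger share because demand is less price-elastic here (demand slope 4 vs supply slope 5).
The less price-elastic side of the market bears the larger share of a per-unit tax.

Buyers bear the larger share: $12.5 per bag.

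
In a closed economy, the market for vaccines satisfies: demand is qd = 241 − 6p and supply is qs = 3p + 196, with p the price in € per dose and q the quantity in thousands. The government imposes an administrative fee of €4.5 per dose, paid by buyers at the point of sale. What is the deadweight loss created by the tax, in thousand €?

Deadweight loss = €20.25 thousand.

Before the tax: set 241 − 6p = 3p + 196 → p* = €5, q* = 211.
With the tax collected from buyers, demand (in seller-price terms) shifts: qd = 241 − 6(p + 4.5).
Solving gives q = 202 with buyers paying €6.5 and producers receiving €2 (the €4.5 wedge).
Quantity falls by |ΔQ| = |211 − 202| = 9.
DWL = ½ · t · |ΔQ| = ½ · 4.5 · 9 = €20.25.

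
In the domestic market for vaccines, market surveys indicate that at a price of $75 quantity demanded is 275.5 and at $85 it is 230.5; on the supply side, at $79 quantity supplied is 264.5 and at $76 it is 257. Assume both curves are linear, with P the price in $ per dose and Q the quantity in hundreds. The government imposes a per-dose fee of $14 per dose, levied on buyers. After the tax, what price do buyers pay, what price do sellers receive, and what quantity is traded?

Buyers pay $83; sellers receive $69; quantity = 239.5.

Demand slope: (230.5 − 275.5)/(85 − 75) = -4.5, so Qd = 613 − 4.5P.
Supply slope: (257 − 264.5)/(76 − 79) = 2.5, so Qs = 2.5P + 67.
Before the tax: set 613 − 4.5P = 2.5P + 67 → P* = $78, Q* = 262.
With the tax collected from buyers, demand (in seller-price terms) shifts: Qd = 613 − 4.5(P + 14).
New equilibrium: buyers pay $83, sellers receive $69, Q = 239.5. (Wedge: Pb − Ps = 14.)
The less price-elastic side of the market bears the larger share of a per-unit tax.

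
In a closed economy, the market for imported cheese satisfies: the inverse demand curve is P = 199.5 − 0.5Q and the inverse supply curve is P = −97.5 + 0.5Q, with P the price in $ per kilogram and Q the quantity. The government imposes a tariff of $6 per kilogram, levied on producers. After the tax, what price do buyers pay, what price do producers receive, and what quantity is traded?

Inverting to Q(P) form: Qd = 399 − 2P; Qs = 2P + 195.
Before the tax: set 399 − 2P = 2P + 195 → P* = $51, Q* = 297.
With the tax collected from producers, supply shifts: Qs = 2(P − 6) + 195.
Solving gives Q = 291 with buyers paying $54 and producers receiving $48 (the $6 wedge).

Buyers pay $54; producers receive $48; quantity = 291.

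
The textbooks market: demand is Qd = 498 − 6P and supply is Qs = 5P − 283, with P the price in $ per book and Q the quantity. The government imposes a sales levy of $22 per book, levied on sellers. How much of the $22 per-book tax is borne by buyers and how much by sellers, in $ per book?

Buyers bear $10 per book; sellers bear $12 per book.

Before the tax: set 498 − 6P = 5P − 283 → P* = $71, Q* = 72.
With the tax collected from sellers, supply shifts: Qs = 5(P − 22) − 283.
Solving gives Q = 12 with buyers paying $81 and sellers receiving $59 (the $22 wedge).
Burden on buyers: $10; on sellers: $12. (They sum to $22.)
The less price-elastic side of the market bears the larger share of a per-unit tax.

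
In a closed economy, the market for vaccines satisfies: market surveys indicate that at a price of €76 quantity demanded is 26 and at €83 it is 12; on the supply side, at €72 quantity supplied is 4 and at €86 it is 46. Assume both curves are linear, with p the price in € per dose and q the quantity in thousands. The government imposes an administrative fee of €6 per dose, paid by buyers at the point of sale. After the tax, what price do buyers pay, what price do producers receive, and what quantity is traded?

Buyers pay €81.6; producers receive €75.6; quantity = 14.8.

Demand slope: (12 − 26)/(83 − 76) = -2, so qd = 178 − 2p.
Supply slope: (46 − 4)/(86 − 72) = 3, so qs = 3p − 212.
Without the tax, 178 − 2p = 3p − 212 gives 5p = 390, so p* = €78 and q* = 22.
With the tax collected from buyers, demand (in seller-price terms) shifts: qd = 178 − 2(p + 6).
Solving gives q = 14.8 with buyers paying €81.6 and producers receiving €75.6 (the €6 wedge).
The less price-elastic side of the market bears the larger share of a per-unit tax.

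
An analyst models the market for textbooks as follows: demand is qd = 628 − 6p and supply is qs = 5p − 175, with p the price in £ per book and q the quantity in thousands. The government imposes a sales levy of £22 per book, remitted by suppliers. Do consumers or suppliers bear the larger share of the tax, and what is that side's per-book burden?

Suppliers bear the larger share: £12 per book.

Without the tax, 628 − 6p = 5p − 175 gives 11p = 803, so p* = £73 and q* = 190.
With the tax collected from suppliers, supply shifts: qs = 5(p − 22) − 175.
New equilibrium: consumers pay £83, suppliers receive £61, q = 130. (Wedge: pb − ps = 22.)
Per-book burden: consumers £10, suppliers £12.
Suppliers take the larger share because supply is less price-elastic here (demand slope 6 vs supply slope 5).
The less price-elastic side of the market bears the larger share of a per-unit tax.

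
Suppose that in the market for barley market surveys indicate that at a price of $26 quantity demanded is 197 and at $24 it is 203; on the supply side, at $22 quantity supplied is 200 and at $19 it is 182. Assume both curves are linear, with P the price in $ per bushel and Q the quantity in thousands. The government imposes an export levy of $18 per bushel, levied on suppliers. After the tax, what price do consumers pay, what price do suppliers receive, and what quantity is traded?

Demand slope: (203 − 197)/(24 − 26) = -3, so Qd = 275 − 3P.
Supply slope: (182 − 200)/(19 − 22) = 6, so Qs = 6P + 68.
Before the tax: set 275 − 3P = 6P + 68 → P* = $23, Q* = 206.
With the tax collected from suppliers, supply shifts: Qs = 6(P − 18) + 68.
Solving gives Q = 170 with consumers paying $35 and suppliers receiving $17 (the $18 wedge).
The less price-elastic side of the market bears the larger share of a per-unit tax.

Consumers pay $35; suppliers receive $17; quantity = 170.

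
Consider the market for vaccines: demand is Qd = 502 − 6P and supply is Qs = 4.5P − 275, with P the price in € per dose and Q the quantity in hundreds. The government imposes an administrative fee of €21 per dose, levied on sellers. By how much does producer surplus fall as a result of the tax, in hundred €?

Before the tax: set 502 − 6P = 4.5P − 275 → P* = €74, Q* = 58.
With the tax collected from sellers, supply shifts: Qs = 4.5(P − 21) − 275.
Solving gives Q = 4 with buyers paying €83 and sellers receiving €62 (the €21 wedge).
ΔPS is the trapezoid between Q = 4 and Q = 58 of height €12: ½ · (58 + 4) · 12 = €372.

Producer surplus falls by €372 hundred.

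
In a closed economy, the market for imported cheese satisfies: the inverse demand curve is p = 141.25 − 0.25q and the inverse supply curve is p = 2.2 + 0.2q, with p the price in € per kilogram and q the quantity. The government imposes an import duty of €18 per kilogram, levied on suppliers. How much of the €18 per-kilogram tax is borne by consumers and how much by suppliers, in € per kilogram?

Consumers bear €10 per kilogram; suppliers bear €8 per kilogram.

Rewrite in direct form: qd = 565 − 4p and qs = 5p − 11.
Before the tax: set 565 − 4p = 5p − 11 → p* = €64, q* = 309.
With the tax collected from suppliers, supply shifts: qs = 5(p − 18) − 11.
New equilibrium: consumers pay €74, suppliers receive €56, q = 269. (Wedge: pb − ps = 18.)
Burden on consumers: €10; on suppliers: €8. (They sum to €18.)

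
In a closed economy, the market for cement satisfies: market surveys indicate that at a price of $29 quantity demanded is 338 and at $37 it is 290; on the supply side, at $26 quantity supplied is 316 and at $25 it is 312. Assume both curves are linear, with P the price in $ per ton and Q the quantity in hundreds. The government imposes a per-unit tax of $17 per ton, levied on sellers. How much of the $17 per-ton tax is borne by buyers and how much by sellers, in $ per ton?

Buyers bear $6.8 per ton; sellers bear $10.2 per ton.

Demand slope: (290 − 338)/(37 − 29) = -6, so Qd = 512 − 6P.
Supply slope: (312 − 316)/(25 − 26) = 4, so Qs = 4P + 212.
Before the tax: set 512 − 6P = 4P + 212 → P* = $30, Q* = 332.
With the tax collected from sellers, supply shifts: Qs = 4(P − 17) + 212.
New equilibrium: buyers pay $36.8, sellers receive $19.8, Q = 291.2. (Wedge: Pb − Ps = 17.)
Burden on buyers: $6.8; on sellers: $10.2. (They sum to $17.)
The less price-elastic side of the market bears the larger share of a per-unit tax.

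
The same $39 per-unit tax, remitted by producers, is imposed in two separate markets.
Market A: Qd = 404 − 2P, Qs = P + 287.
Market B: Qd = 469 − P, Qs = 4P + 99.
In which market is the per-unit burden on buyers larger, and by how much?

Market B, by $18.2.

Market A: pre-tax P* = $39, Q* = 326; post-tax Q = 300; per-unit burden on buyers = $13.
Market B: pre-tax P* = $74, Q* = 395; post-tax Q = 363.8; per-unit burden on buyers = $31.2.
Difference: $13 vs $31.2 → market B is larger by $18.2.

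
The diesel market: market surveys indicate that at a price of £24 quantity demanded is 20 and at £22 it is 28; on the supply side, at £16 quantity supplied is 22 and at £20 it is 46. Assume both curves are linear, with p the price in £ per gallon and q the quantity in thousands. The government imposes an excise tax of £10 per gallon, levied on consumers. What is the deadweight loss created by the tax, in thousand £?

Deadweight loss = £120 thousand.

Demand slope: (28 − 20)/(22 − 24) = -4, so qd = 116 − 4p.
Supply slope: (46 − 22)/(20 − 16) = 6, so qs = 6p − 74.
Without the tax, 116 − 4p = 6p − 74 gives 10p = 190, so p* = £19 and q* = 40.
With the tax collected from consumers, demand (in seller-price terms) shifts: qd = 116 − 4(p + 10).
New equilibrium: consumers pay £25, producers receive £15, q = 16. (Wedge: pb − ps = 10.)
Quantity falls by |ΔQ| = |40 − 16| = 24.
DWL = ½ · t · |ΔQ| = ½ · 10 · 24 = £120.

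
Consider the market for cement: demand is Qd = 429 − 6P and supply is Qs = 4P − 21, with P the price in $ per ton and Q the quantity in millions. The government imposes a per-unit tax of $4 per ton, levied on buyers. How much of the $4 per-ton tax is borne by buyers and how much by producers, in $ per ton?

Without the tax, 429 − 6P = 4P − 21 gives 10P = 450, so P* = $45 and Q* = 159.
With the tax collected from buyers, demand (in seller-price terms) shifts: Qd = 429 − 6(P + 4).
Solving gives Q = 149.4 with buyers paying $46.6 and producers receiving $42.6 (the $4 wedge).
Burden on buyers: $1.6; on producers: $2.4. (They sum to $4.)
The less price-elastic side of the market bears the larger share of a per-unit tax.

Buyers bear $1.6 per ton; producers bear $2.4 per ton.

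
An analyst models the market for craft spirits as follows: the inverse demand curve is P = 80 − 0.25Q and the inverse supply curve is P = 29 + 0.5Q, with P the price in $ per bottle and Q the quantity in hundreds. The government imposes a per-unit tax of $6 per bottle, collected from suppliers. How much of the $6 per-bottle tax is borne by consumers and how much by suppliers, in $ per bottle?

Consumers bear $2 per bottle; suppliers bear $4 per bottle.

Rewrite in direct form: Qd = 320 − 4P and Qs = 2P − 58.
Before the tax: set 320 − 4P = 2P − 58 → P* = $63, Q* = 68.
With the tax collected from suppliers, supply shifts: Qs = 2(P − 6) − 58.
Solving gives Q = 60 with consumers paying $65 and suppliers receiving $59 (the $6 wedge).
Burden on consumers: $2; on suppliers: $4. (They sum to $6.)
The less price-elastic side of the market bears the larger share of a per-unit tax.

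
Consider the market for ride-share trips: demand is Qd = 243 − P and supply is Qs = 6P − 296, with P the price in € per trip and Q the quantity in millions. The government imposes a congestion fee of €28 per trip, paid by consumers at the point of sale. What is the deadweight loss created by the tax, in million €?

Without the tax, 243 − P = 6P − 296 gives 7P = 539, so P* = €77 and Q* = 166.
With the tax collected from consumers, demand (in seller-price terms) shifts: Qd = 243 − (P + 28).
Solving gives Q = 142 with consumers paying €101 and sellers receiving €73 (the €28 wedge).
Quantity falls by |ΔQ| = |166 − 142| = 24.
DWL = ½ · t · |ΔQ| = ½ · 28 · 24 = €336.

Deadweight loss = €336 million.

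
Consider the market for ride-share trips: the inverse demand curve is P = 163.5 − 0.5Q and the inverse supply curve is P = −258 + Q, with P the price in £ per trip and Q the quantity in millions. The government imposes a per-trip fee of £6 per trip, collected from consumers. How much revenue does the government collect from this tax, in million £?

Tax revenue = £1662 million.

Inverting to Q(P) form: Qd = 327 − 2P; Qs = P + 258.
Before the tax: set 327 − 2P = P + 258 → P* = £23, Q* = 281.
With the tax collected from consumers, demand (in seller-price terms) shifts: Qd = 327 − 2(P + 6).
Solving gives Q = 277 with consumers paying £25 and producers receiving £19 (the £6 wedge).
Revenue = t · Q = 6 · 277 = £1662.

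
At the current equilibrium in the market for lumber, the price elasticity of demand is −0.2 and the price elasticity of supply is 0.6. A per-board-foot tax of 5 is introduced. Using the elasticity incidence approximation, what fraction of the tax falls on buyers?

Incidence ratio: buyers' share ≈ εs / (εs + |εd|) = 0.6 / (0.6 + 0.2) = 0.75.
Supply is the more elastic side, so buyers bear the larger share.

Buyers' share ≈ 0.75.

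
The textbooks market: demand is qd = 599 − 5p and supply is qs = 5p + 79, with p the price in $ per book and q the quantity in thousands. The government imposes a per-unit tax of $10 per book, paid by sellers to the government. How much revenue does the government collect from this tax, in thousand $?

Without the tax, 599 − 5p = 5p + 79 gives 10p = 520, so p* = $52 and q* = 339.
With the tax collected from sellers, supply shifts: qs = 5(p − 10) + 79.
Solving gives q = 314 with buyers paying $57 and sellers receiving $47 (the $10 wedge).
Revenue = t · Q = 10 · 314 = $3140.

Tax revenue = $3140 thousand.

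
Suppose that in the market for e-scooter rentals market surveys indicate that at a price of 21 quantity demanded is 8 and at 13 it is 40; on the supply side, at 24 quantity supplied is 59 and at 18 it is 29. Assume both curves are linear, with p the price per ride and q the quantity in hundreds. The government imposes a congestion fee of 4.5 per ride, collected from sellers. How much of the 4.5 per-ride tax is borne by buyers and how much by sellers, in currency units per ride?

Buyers bear 2.5 per ride; sellers bear 2 per ride.

Demand slope: (40 − 8)/(13 − 21) = -4, so qd = 92 − 4p.
Supply slope: (29 − 59)/(18 − 24) = 5, so qs = 5p − 61.
Without the tax, 92 − 4p = 5p − 61 gives 9p = 153, so p* = 17 and q* = 24.
With the tax collected from sellers, supply shifts: qs = 5(p − 4.5) − 61.
New equilibrium: buyers pay 19.5, sellers receive 15, q = 14. (Wedge: pb − ps = 4.5.)
Burden on buyers: 2.5; on sellers: 2. (They sum to 4.5.)
The less price-elastic side of the market bears the larger share of a per-unit tax.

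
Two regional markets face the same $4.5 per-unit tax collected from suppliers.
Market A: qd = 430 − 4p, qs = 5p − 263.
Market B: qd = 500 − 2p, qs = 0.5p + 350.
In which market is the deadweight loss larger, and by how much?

Market A, by $18.45.

Market A: pre-tax p* = $77, q* = 122; post-tax q = 112; deadweight loss = $22.5.
Market B: pre-tax p* = $60, q* = 380; post-tax q = 378.2; deadweight loss = $4.05.
Difference: $22.5 vs $4.05 → market A is larger by $18.45.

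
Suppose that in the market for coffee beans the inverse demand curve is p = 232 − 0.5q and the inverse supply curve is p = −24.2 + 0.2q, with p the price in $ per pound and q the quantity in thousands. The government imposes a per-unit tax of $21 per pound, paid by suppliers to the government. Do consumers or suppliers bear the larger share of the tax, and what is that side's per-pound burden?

Rewrite in direct form: qd = 464 − 2p and qs = 5p + 121.
Before the tax: set 464 − 2p = 5p + 121 → p* = $49, q* = 366.
With the tax collected from suppliers, supply shifts: qs = 5(p − 21) + 121.
New equilibrium: consumers pay $64, suppliers receive $43, q = 336. (Wedge: pb − ps = 21.)
Per-pound burden: consumers $15, suppliers $6.
Consumers take the larger share because demand is less price-elastic here (demand slope 2 vs supply slope 5).

Consumers bear the larger share: $15 per pound.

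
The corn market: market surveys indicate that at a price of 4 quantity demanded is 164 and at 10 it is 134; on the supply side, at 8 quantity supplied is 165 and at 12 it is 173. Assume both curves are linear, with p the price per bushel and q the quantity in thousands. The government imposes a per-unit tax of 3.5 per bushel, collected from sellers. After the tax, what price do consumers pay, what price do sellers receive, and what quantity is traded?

Demand slope: (134 − 164)/(10 − 4) = -5, so qd = 184 − 5p.
Supply slope: (173 − 165)/(12 − 8) = 2, so qs = 2p + 149.
Without the tax, 184 − 5p = 2p + 149 gives 7p = 35, so p* = 5 and q* = 159.
With the tax collected from sellers, supply shifts: qs = 2(p − 3.5) + 149.
Solving gives q = 154 with consumers paying 6 and sellers receiving 2.5 (the 3.5 wedge).

Consumers pay 6; sellers receive 2.5; quantity = 154.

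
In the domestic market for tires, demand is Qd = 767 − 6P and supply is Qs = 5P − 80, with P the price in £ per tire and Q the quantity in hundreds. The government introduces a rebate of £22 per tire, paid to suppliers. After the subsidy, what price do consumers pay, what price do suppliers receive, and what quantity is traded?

Consumers pay £67; suppliers receive £89; quantity = 365.

Without the subsidy, 767 − 6P = 5P − 80 gives 11P = 847, so P* = £77 and Q* = 305.
With a per-unit subsidy paid to suppliers, each receives P + 22 per unit sold, so supply becomes Qs = 5(P + 22) − 80.
New equilibrium: consumers pay £67, suppliers receive £89, Q = 365. (Wedge: Pb − Ps = −22.)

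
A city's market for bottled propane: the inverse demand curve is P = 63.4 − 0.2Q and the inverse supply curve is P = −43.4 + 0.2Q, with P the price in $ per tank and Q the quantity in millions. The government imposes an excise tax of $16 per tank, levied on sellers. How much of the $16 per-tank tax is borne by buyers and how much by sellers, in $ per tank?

Rewrite in direct form: Qd = 317 − 5P and Qs = 5P + 217.
Without the tax, 317 − 5P = 5P + 217 gives 10P = 100, so P* = $10 and Q* = 267.
With the tax collected from sellers, supply shifts: Qs = 5(P − 16) + 217.
Solving gives Q = 227 with buyers paying $18 and sellers receiving $2 (the $16 wedge).
Burden on buyers: $8; on sellers: $8. (They sum to $16.)
The less price-elastic side of the market bears the larger share of a per-unit tax.

Buyers bear $8 per tank; sellers bear $8 per tank.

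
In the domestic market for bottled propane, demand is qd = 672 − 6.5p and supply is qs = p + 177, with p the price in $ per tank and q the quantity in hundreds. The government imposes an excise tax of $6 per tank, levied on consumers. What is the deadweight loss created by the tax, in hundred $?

Deadweight loss = $15.6 hundred.

Without the tax, 672 − 6.5p = p + 177 gives 7.5p = 495, so p* = $66 and q* = 243.
With the tax collected from consumers, demand (in seller-price terms) shifts: qd = 672 − 6.5(p + 6).
Solving gives q = 237.8 with consumers paying $66.8 and producers receiving $60.8 (the $6 wedge).
Quantity falls by |ΔQ| = |243 − 237.8| = 5.2.
DWL = ½ · t · |ΔQ| = ½ · 6 · 5.2 = $15.6.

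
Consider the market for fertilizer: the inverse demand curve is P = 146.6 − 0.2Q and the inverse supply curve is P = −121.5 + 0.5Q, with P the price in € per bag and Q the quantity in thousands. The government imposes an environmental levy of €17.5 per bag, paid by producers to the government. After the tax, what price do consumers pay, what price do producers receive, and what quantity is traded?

Rewrite in direct form: Qd = 733 − 5P and Qs = 2P + 243.
Before the tax: set 733 − 5P = 2P + 243 → P* = €70, Q* = 383.
With the tax collected from producers, supply shifts: Qs = 2(P − 17.5) + 243.
Solving gives Q = 358 with consumers paying €75 and producers receiving €57.5 (the €17.5 wedge).

Consumers pay €75; producers receive €57.5; quantity = 358.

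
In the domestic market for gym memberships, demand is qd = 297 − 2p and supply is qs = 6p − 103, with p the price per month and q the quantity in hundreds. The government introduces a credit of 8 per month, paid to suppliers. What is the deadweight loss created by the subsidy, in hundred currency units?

Before the subsidy: set 297 − 2p = 6p − 103 → p* = 50, q* = 197.
With a per-unit subsidy paid to suppliers, each receives p + 8 per unit sold, so supply becomes qs = 6(p + 8) − 103.
New equilibrium: consumers pay 44, suppliers receive 52, q = 209. (Wedge: pb − ps = −8.)
Quantity rises by |ΔQ| = |197 − 209| = 12.
DWL = ½ · t · |ΔQ| = ½ · 8 · 12 = 48.

Deadweight loss = 48 hundred.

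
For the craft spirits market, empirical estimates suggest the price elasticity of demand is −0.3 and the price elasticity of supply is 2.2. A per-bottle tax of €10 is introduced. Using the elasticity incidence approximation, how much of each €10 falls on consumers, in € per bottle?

Incidence ratio: consumers' share ≈ εs / (εs + |εd|) = 2.2 / (2.2 + 0.3) = 0.88.
So consumers bear ≈ 0.88 × €10 = €8.8; sellers bear €1.2.

Consumers bear ≈ €8.8 per bottle.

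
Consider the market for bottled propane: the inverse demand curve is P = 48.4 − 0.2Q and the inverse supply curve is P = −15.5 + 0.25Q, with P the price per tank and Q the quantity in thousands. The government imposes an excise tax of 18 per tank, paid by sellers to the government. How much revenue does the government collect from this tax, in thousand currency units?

Inverting to Q(P) form: Qd = 242 − 5P; Qs = 4P + 62.
Without the tax, 242 − 5P = 4P + 62 gives 9P = 180, so P* = 20 and Q* = 142.
With the tax collected from sellers, supply shifts: Qs = 4(P − 18) + 62.
New equilibrium: buyers pay 28, sellers receive 10, Q = 102. (Wedge: Pb − Ps = 18.)
Revenue = t · Q = 18 · 102 = 1836.

Tax revenue = 1836 thousand.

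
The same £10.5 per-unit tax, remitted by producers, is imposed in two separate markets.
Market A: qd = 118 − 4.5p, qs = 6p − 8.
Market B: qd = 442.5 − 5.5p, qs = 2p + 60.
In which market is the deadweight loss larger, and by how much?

Market A, by £60.9.

Market A: pre-tax p* = £12, q* = 64; post-tax q = 37; deadweight loss = £141.75.
Market B: pre-tax p* = £51, q* = 162; post-tax q = 146.6; deadweight loss = £80.85.
Difference: £141.75 vs £80.85 → market A is larger by £60.9.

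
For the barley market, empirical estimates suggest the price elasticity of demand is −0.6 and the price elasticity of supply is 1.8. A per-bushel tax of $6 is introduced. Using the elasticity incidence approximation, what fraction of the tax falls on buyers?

Incidence ratio: buyers' share ≈ εs / (εs + |εd|) = 1.8 / (1.8 + 0.6) = 0.75.
Supply is the more elastic side, so buyers bear the larger share.

Buyers' share ≈ 0.75.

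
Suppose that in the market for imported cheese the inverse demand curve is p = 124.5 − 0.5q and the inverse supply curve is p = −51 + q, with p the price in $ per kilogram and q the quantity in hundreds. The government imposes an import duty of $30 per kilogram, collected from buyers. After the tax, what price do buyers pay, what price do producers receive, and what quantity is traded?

Rewrite in direct form: qd = 249 − 2p and qs = p + 51.
Before the tax: set 249 − 2p = p + 51 → p* = $66, q* = 117.
With the tax collected from buyers, demand (in seller-price terms) shifts: qd = 249 − 2(p + 30).
Solving gives q = 97 with buyers paying $76 and producers receiving $46 (the $30 wedge).
The less price-elastic side of the market bears the larger share of a per-unit tax.

Buyers pay $76; producers receive $46; quantity = 97.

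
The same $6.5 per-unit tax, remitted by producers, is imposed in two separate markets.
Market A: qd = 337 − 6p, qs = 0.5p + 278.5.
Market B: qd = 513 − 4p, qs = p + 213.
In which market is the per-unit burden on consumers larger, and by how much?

Market B, by $0.8.

Market A: pre-tax p* = $9, q* = 283; post-tax q = 280; per-unit burden on consumers = $0.5.
Market B: pre-tax p* = $60, q* = 273; post-tax q = 267.8; per-unit burden on consumers = $1.3.
Difference: $0.5 vs $1.3 → market B is larger by $0.8.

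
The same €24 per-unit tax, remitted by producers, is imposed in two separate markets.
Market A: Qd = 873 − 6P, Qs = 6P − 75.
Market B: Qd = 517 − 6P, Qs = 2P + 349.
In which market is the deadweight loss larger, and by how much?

Market A: pre-tax P* = €79, Q* = 399; post-tax Q = 327; deadweight loss = €864.
Market B: pre-tax P* = €21, Q* = 391; post-tax Q = 355; deadweight loss = €432.
Difference: €864 vs €432 → market A is larger by €432.

Market A, by €432.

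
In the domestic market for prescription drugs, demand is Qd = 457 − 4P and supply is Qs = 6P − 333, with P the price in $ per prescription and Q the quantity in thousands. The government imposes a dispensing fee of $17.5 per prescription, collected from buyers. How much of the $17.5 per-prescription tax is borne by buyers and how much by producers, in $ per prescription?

Before the tax: set 457 − 4P = 6P − 333 → P* = $79, Q* = 141.
With the tax collected from buyers, demand (in seller-price terms) shifts: Qd = 457 − 4(P + 17.5).
Solving gives Q = 99 with buyers paying $89.5 and producers receiving $72 (the $17.5 wedge).
Burden on buyers: $10.5; on producers: $7. (They sum to $17.5.)
The less price-elastic side of the market bears the larger share of a per-unit tax.

Buyers bear $10.5 per prescription; producers bear $7 per prescription.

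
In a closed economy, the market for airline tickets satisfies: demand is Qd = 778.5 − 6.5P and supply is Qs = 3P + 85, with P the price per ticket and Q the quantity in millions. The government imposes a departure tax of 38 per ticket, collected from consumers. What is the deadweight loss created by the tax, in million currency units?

Deadweight loss = 1482 million.

Before the tax: set 778.5 − 6.5P = 3P + 85 → P* = 73, Q* = 304.
With the tax collected from consumers, demand (in seller-price terms) shifts: Qd = 778.5 − 6.5(P + 38).
New equilibrium: consumers pay 85, suppliers receive 47, Q = 226. (Wedge: Pb − Ps = 38.)
Quantity falls by |ΔQ| = |304 − 226| = 78.
DWL = ½ · t · |ΔQ| = ½ · 38 · 78 = 1482.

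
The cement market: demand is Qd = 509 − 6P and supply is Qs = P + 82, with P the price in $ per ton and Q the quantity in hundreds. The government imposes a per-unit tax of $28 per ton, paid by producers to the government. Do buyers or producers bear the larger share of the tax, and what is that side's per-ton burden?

Before the tax: set 509 − 6P = P + 82 → P* = $61, Q* = 143.
With the tax collected from producers, supply shifts: Qs = (P − 28) + 82.
New equilibrium: buyers pay $65, producers receive $37, Q = 119. (Wedge: Pb − Ps = 28.)
Per-ton burden: buyers $4, producers $24.
Producers take the larger share because supply is less price-elastic here (demand slope 6 vs supply slope 1).

Producers bear the larger share: $24 per ton.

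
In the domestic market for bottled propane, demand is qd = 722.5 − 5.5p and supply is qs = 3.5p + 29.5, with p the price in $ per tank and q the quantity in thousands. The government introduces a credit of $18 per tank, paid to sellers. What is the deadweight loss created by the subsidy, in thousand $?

Deadweight loss = $346.5 thousand.

Without the subsidy, 722.5 − 5.5p = 3.5p + 29.5 gives 9p = 693, so p* = $77 and q* = 299.
With a per-unit subsidy paid to sellers, each receives p + 18 per unit sold, so supply becomes qs = 3.5(p + 18) + 29.5.
Solving gives q = 337.5 with buyers paying $70 and sellers receiving $88 (the $18 wedge).
Quantity rises by |ΔQ| = |299 − 337.5| = 38.5.
DWL = ½ · t · |ΔQ| = ½ · 18 · 38.5 = $346.5.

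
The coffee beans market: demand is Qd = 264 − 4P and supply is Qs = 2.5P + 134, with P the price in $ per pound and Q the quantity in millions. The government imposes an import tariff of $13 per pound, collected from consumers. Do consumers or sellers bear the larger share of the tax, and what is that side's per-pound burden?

Before the tax: set 264 − 4P = 2.5P + 134 → P* = $20, Q* = 184.
With the tax collected from consumers, demand (in seller-price terms) shifts: Qd = 264 − 4(P + 13).
Solving gives Q = 164 with consumers paying $25 and sellers receiving $12 (the $13 wedge).
Per-pound burden: consumers $5, sellers $8.
Sellers take the larger share because supply is less price-elastic here (demand slope 4 vs supply slope 2.5).

Sellers bear the larger share: $8 per pound.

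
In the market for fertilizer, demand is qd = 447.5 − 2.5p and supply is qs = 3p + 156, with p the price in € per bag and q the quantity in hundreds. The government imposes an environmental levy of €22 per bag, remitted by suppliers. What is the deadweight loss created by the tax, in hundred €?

Without the tax, 447.5 − 2.5p = 3p + 156 gives 5.5p = 291.5, so p* = €53 and q* = 315.
With the tax collected from suppliers, supply shifts: qs = 3(p − 22) + 156.
New equilibrium: consumers pay €65, suppliers receive €43, q = 285. (Wedge: pb − ps = 22.)
Quantity falls by |ΔQ| = |315 − 285| = 30.
DWL = ½ · t · |ΔQ| = ½ · 22 · 30 = €330.

Deadweight loss = €330 hundred.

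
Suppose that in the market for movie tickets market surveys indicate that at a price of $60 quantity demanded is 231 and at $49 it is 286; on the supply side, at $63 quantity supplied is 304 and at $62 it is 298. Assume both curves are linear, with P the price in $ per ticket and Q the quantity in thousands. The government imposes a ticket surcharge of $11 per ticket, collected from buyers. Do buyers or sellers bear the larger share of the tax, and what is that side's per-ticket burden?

Demand slope: (286 − 231)/(49 − 60) = -5, so Qd = 531 − 5P.
Supply slope: (298 − 304)/(62 − 63) = 6, so Qs = 6P − 74.
Before the tax: set 531 − 5P = 6P − 74 → P* = $55, Q* = 256.
With the tax collected from buyers, demand (in seller-price terms) shifts: Qd = 531 − 5(P + 11).
Solving gives Q = 226 with buyers paying $61 and sellers receiving $50 (the $11 wedge).
Per-ticket burden: buyers $6, sellers $5.
Buyers take the larger share because demand is less price-elastic here (demand slope 5 vs supply slope 6).
The less price-elastic side of the market bears the larger share of a per-unit tax.

Buyers bear the larger share: $6 per ticket.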